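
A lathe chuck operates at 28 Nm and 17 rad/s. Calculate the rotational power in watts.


Given: tau = 28 Nm, omega = 17 rad/s
Using P = tau * omega
P = 28 * 17
P = 476 W

476 W


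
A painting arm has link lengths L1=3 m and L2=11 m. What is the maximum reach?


Given: L1 = 3 m, L2 = 11 m
For a 2-link planar arm, max reach = L1 + L2 (fully extended)
Max reach = 3 + 11
Max reach = 14 m

14 m


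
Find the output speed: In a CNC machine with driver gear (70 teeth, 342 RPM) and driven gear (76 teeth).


Given: N1 = 70 teeth, w1 = 342 RPM, N2 = 76 teeth
Using N1*w1 = N2*w2
w2 = N1*w1 / N2
w2 = 70*342 / 76
w2 = 23940 / 76
w2 = 315 RPM

315 RPM


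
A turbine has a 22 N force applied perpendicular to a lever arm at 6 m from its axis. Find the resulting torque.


Given: F = 22 N, r = 6 m, angle = 90 deg (perpendicular)
Using tau = F * r * sin(90)
sin(90) = 1
tau = 22 * 6 * 1
tau = 132 Nm

132 Nm


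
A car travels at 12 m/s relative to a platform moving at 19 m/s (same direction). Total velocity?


Given: object velocity = 12 m/s, platform velocity = 19 m/s (same direction)
Using classical velocity addition: v_total = v_object + v_platform
v_total = 12 + 19
v_total = 31 m/s

31 m/s


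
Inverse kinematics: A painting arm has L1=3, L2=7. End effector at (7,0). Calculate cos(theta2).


Given: L1 = 3, L2 = 7, target (x, y) = (7, 0)
Using cos(theta2) = (x^2 + y^2 - L1^2 - L2^2) / (2*L1*L2)
x^2 + y^2 = 7^2 + 0 = 49
L1^2 + L2^2 = 9 + 49 = 58
Numerator = 49 - 58 = -9
Denominator = 2*3*7 = 42
cos(theta2) = -9/42 = -3/14

-3/14


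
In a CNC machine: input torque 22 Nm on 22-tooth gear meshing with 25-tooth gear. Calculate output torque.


Given: N1 = 22, N2 = 25, T1 = 22 Nm
Using T2/T1 = N2/N1
T2 = T1 * N2 / N1
T2 = 22 * 25 / 22
T2 = 550 / 22
T2 = 25 Nm

25 Nm


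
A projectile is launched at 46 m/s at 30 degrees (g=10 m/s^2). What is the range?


Given: v0 = 46 m/s, theta = 30 deg, g = 10 m/s^2
sin(2*30) = sin(60) = sqrt(3)/2
Using R = v0^2 * sin(2*theta) / g
R = 46^2 * (sqrt(3)/2) / 10
R = 2116 * sqrt(3) / 20
R = 529/5*sqrt(3) m

529/5*sqrt(3) m


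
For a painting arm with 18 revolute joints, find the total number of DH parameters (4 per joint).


Given: 18 joints, 4 DH parameters per joint (d, theta, a, alpha)
Total DH parameters = number_of_joints * 4
Total = 18 * 4
Total = 72

72


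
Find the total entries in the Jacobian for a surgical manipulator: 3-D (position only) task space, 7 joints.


Given: task space dimension = 3, joints = 7
Jacobian is a 3 x 7 matrix
Total entries = rows * columns
Total = 3 * 7
Total = 21

21


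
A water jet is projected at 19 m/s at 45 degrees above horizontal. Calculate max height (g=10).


Given: v0 = 19 m/s, theta = 45 deg, g = 10 m/s^2
sin^2(45) = 1/2
Using H = v0^2 * sin^2(theta) / (2*g)
H = 19^2 * 1/2 / (2*10)
H = 361 * 1/2 / 20
H = 361/2 / 20
H = 361/40 m

361/40 m


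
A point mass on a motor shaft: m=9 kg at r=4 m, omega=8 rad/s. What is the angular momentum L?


Given: m = 9 kg, r = 4 m, omega = 8 rad/s
For a point mass: I = m*r^2
I = 9*4^2 = 9*16 = 144
L = I*omega = 144*8
L = 1152 kg*m^2/s

1152 kg*m^2/s


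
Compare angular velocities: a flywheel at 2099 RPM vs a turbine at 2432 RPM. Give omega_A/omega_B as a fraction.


Given: RPM_A = 2099, RPM_B = 2432
omega = 2*pi*RPM/60, so omega_A/omega_B = RPM_A / RPM_B
omega_A/omega_B = 2099 / 2432
omega_A/omega_B = 2099/2432

2099/2432


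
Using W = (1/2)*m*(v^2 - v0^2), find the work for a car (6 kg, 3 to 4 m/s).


Given: m = 6 kg, v0 = 3 m/s, v = 4 m/s
Using W = (1/2)*m*(v^2 - v0^2)
v^2 = 4^2 = 16
v0^2 = 3^2 = 9
v^2 - v0^2 = 16 - 9 = 7
W = (1/2)*6*7 = 21 J

21 J


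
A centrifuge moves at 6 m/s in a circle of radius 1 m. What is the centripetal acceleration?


Given: v = 6 m/s, r = 1 m
Using a_c = v^2 / r
a_c = 6^2 / 1
a_c = 36 / 1
a_c = 36 m/s^2

36 m/s^2


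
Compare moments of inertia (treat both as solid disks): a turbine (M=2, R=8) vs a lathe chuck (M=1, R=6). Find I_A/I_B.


Given: M1=2 kg, R1=8 m, M2=1 kg, R2=6 m
For a disk: I = (1/2)*M*R^2, so I_A/I_B = (M1*R1^2)/(M2*R2^2)
M1*R1^2 = 2*64 = 128
M2*R2^2 = 1*36 = 36
I_A/I_B = 128/36 = 32/9

32/9


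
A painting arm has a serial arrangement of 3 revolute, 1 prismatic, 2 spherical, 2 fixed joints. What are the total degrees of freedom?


Given: serial robot with 3 revolute, 1 prismatic, 2 spherical, 2 fixed joints
DOF contribution per joint type: revolute=1, prismatic=1, spherical=3, fixed=0
DOF = 3*1 + 1*1 + 2*3 + 2*0
DOF = 10

10


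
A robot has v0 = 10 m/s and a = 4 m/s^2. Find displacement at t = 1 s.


Given: v0 = 10 m/s, a = 4 m/s^2, t = 1 s
Using s = v0*t + (1/2)*a*t^2
s = 10*1 + (1/2)*4*1^2
s = 10 + (1/2)*4
s = 10 + 2
s = 12

12 m


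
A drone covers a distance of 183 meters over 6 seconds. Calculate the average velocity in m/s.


Given: distance d = 183 m, time t = 6 s
Using v = d / t
v = 183 / 6
v = 61/2 m/s

61/2 m/s


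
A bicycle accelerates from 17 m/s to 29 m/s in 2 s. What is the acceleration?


Given: initial velocity v0 = 17 m/s, final velocity v = 29 m/s, time t = 2 s
Using a = (v - v0) / t
a = (29 - 17) / 2
a = 12 / 2
a = 6 m/s^2

6 m/s^2


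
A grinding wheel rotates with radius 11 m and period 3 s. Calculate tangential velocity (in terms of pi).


Given: radius r = 11 m, period T = 3 s
Using v = 2*pi*r / T
v = 2*pi*11 / 3
v = 22*pi / 3
v = 22/3*pi m/s

22/3*pi m/s


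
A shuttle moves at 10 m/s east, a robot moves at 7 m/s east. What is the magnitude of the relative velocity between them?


Given: v_A = 10 m/s east, v_B = 7 m/s east
Both move in the same direction; relative speed = |v_A - v_B|
|10 - 7| = |3|
= 3 m/s

3 m/s


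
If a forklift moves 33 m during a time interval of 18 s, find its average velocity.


Given: distance d = 33 m, time t = 18 s
Using v = d / t
v = 33 / 18
v = 11/6 m/s

11/6 m/s


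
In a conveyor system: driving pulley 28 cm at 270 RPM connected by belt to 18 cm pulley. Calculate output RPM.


Given: D1 = 28 cm, w1 = 270 RPM, D2 = 18 cm
Using D1*w1 = D2*w2
w2 = D1*w1 / D2
w2 = 28*270 / 18
w2 = 7560 / 18
w2 = 420 RPM

420 RPM


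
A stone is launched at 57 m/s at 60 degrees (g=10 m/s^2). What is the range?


Given: v0 = 57 m/s, theta = 60 deg, g = 10 m/s^2
sin(2*60) = sin(120) = sqrt(3)/2
Using R = v0^2 * sin(2*theta) / g
R = 57^2 * (sqrt(3)/2) / 10
R = 3249 * sqrt(3) / 20
R = 3249/20*sqrt(3) m

3249/20*sqrt(3) m


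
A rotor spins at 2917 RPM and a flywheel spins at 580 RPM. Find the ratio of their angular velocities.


Given: RPM_A = 2917, RPM_B = 580
omega = 2*pi*RPM/60, so omega_A/omega_B = RPM_A / RPM_B
omega_A/omega_B = 2917 / 580
omega_A/omega_B = 2917/580

2917/580


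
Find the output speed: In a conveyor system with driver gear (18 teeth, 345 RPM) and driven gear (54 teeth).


Given: N1 = 18 teeth, w1 = 345 RPM, N2 = 54 teeth
Using N1*w1 = N2*w2
w2 = N1*w1 / N2
w2 = 18*345 / 54
w2 = 6210 / 54
w2 = 115 RPM

115 RPM


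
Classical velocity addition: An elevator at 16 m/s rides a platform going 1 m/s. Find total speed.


Given: object velocity = 16 m/s, platform velocity = 1 m/s (same direction)
Using classical velocity addition: v_total = v_object + v_platform
v_total = 16 + 1
v_total = 17 m/s

17 m/s


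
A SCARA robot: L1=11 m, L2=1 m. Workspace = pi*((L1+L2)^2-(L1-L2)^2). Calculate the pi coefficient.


Given: L1 = 11, L2 = 1
(L1+L2)^2 = (12)^2 = 144
(L1-L2)^2 = (10)^2 = 100
Difference = 144 - 100 = 44
This equals 4*L1*L2 = 4*11*1 = 44
Workspace area = 44*pi

44


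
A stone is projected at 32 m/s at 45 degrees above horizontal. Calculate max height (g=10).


Given: v0 = 32 m/s, theta = 45 deg, g = 10 m/s^2
sin^2(45) = 1/2
Using H = v0^2 * sin^2(theta) / (2*g)
H = 32^2 * 1/2 / (2*10)
H = 1024 * 1/2 / 20
H = 512 / 20
H = 128/5 m

128/5 m


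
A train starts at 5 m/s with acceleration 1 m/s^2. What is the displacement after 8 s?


Given: v0 = 5 m/s, a = 1 m/s^2, t = 8 s
Using s = v0*t + (1/2)*a*t^2
s = 5*8 + (1/2)*1*8^2
s = 40 + (1/2)*64
s = 40 + 32
s = 72

72 m


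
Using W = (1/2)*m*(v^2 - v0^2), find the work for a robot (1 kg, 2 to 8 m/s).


Given: m = 1 kg, v0 = 2 m/s, v = 8 m/s
Using W = (1/2)*m*(v^2 - v0^2)
v^2 = 8^2 = 64
v0^2 = 2^2 = 4
v^2 - v0^2 = 64 - 4 = 60
W = (1/2)*1*60 = 30 J

30 J


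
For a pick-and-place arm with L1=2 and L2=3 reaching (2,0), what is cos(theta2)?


Given: L1 = 2, L2 = 3, target (x, y) = (2, 0)
Using cos(theta2) = (x^2 + y^2 - L1^2 - L2^2) / (2*L1*L2)
x^2 + y^2 = 2^2 + 0 = 4
L1^2 + L2^2 = 4 + 9 = 13
Numerator = 4 - 13 = -9
Denominator = 2*2*3 = 12
cos(theta2) = -9/12 = -3/4

-3/4


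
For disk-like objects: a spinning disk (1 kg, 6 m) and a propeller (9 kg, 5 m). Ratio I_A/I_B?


Given: M1=1 kg, R1=6 m, M2=9 kg, R2=5 m
For a disk: I = (1/2)*M*R^2, so I_A/I_B = (M1*R1^2)/(M2*R2^2)
M1*R1^2 = 1*36 = 36
M2*R2^2 = 9*25 = 225
I_A/I_B = 36/225 = 4/25

4/25


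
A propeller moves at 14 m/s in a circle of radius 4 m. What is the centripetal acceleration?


Given: v = 14 m/s, r = 4 m
Using a_c = v^2 / r
a_c = 14^2 / 4
a_c = 196 / 4
a_c = 49 m/s^2

49 m/s^2


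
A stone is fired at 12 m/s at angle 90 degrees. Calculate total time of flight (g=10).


Given: v0 = 12 m/s, theta = 90 deg, g = 10 m/s^2
sin(90) = 1
Using T = 2*v0*sin(theta) / g
T = 2*12*1 / 10
T = 24 / 10
T = 12/5 s

12/5 s


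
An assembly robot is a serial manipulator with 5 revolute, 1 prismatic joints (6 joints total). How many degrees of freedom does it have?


Given: serial robot with 5 revolute, 1 prismatic joints
DOF contribution per joint type: revolute=1, prismatic=1, spherical=3, fixed=0
DOF = 5*1 + 1*1
DOF = 6

6


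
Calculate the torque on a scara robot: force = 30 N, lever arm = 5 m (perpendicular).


Given: F = 30 N, r = 5 m, angle = 90 deg (perpendicular)
Using tau = F * r * sin(90)
sin(90) = 1
tau = 30 * 5 * 1
tau = 150 Nm

150 Nm


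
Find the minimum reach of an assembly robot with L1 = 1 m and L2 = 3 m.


Given: L1 = 1 m, L2 = 3 m
For a 2-link planar arm, min reach = |L1 - L2| (second link folded back)
Min reach = |1 - 3|
Min reach = 2 m

2 m


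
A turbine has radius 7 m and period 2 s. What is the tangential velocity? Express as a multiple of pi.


Given: radius r = 7 m, period T = 2 s
Using v = 2*pi*r / T
v = 2*pi*7 / 2
v = 14*pi / 2
v = 7*pi m/s

7*pi m/s


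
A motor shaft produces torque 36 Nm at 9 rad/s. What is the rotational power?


Given: tau = 36 Nm, omega = 9 rad/s
Using P = tau * omega
P = 36 * 9
P = 324 W

324 W


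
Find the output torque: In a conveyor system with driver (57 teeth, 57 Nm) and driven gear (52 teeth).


Given: N1 = 57, N2 = 52, T1 = 57 Nm
Using T2/T1 = N2/N1
T2 = T1 * N2 / N1
T2 = 57 * 52 / 57
T2 = 2964 / 57
T2 = 52 Nm

52 Nm


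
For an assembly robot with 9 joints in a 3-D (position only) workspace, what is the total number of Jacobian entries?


Given: task space dimension = 3, joints = 9
Jacobian is a 3 x 9 matrix
Total entries = rows * columns
Total = 3 * 9
Total = 27

27


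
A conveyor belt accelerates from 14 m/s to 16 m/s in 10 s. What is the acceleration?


Given: initial velocity v0 = 14 m/s, final velocity v = 16 m/s, time t = 10 s
Using a = (v - v0) / t
a = (16 - 14) / 10
a = 2 / 10
a = 1/5 m/s^2

1/5 m/s^2


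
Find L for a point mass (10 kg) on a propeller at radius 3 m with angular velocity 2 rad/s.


Given: m = 10 kg, r = 3 m, omega = 2 rad/s
For a point mass: I = m*r^2
I = 10*3^2 = 10*9 = 90
L = I*omega = 90*2
L = 180 kg*m^2/s

180 kg*m^2/s


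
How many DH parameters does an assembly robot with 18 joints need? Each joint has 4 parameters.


Given: 18 joints, 4 DH parameters per joint (d, theta, a, alpha)
Total DH parameters = number_of_joints * 4
Total = 18 * 4
Total = 72

72


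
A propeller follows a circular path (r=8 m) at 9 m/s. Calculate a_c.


Given: v = 9 m/s, r = 8 m
Using a_c = v^2 / r
a_c = 9^2 / 8
a_c = 81 / 8
a_c = 81/8 m/s^2

81/8 m/s^2


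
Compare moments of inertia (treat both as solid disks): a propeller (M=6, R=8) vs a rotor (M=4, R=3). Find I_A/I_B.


Given: M1=6 kg, R1=8 m, M2=4 kg, R2=3 m
For a disk: I = (1/2)*M*R^2, so I_A/I_B = (M1*R1^2)/(M2*R2^2)
M1*R1^2 = 6*64 = 384
M2*R2^2 = 4*9 = 36
I_A/I_B = 384/36 = 32/3

32/3


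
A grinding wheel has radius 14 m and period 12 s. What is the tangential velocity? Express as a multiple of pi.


Given: radius r = 14 m, period T = 12 s
Using v = 2*pi*r / T
v = 2*pi*14 / 12
v = 28*pi / 12
v = 7/3*pi m/s

7/3*pi m/s


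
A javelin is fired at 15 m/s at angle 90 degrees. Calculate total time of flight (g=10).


Given: v0 = 15 m/s, theta = 90 deg, g = 10 m/s^2
sin(90) = 1
Using T = 2*v0*sin(theta) / g
T = 2*15*1 / 10
T = 30 / 10
T = 3 s

3 s


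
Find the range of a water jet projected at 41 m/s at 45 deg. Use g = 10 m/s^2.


Given: v0 = 41 m/s, theta = 45 deg, g = 10 m/s^2
sin(2*45) = sin(90) = 1
Using R = v0^2 * sin(2*theta) / g
R = 41^2 * 1 / 10
R = 1681 / 10
R = 1681/10 m

1681/10 m


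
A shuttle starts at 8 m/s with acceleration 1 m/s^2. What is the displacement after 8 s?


Given: v0 = 8 m/s, a = 1 m/s^2, t = 8 s
Using s = v0*t + (1/2)*a*t^2
s = 8*8 + (1/2)*1*8^2
s = 64 + (1/2)*64
s = 64 + 32
s = 96

96 m


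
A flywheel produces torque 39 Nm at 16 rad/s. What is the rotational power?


Given: tau = 39 Nm, omega = 16 rad/s
Using P = tau * omega
P = 39 * 16
P = 624 W

624 W


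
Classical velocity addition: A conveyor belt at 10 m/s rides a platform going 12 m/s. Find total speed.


Given: object velocity = 10 m/s, platform velocity = 12 m/s (same direction)
Using classical velocity addition: v_total = v_object + v_platform
v_total = 10 + 12
v_total = 22 m/s

22 m/s


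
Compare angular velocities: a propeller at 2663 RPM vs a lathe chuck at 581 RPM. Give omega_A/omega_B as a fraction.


Given: RPM_A = 2663, RPM_B = 581
omega = 2*pi*RPM/60, so omega_A/omega_B = RPM_A / RPM_B
omega_A/omega_B = 2663 / 581
omega_A/omega_B = 2663/581

2663/581


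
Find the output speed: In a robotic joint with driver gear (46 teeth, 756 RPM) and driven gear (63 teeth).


Given: N1 = 46 teeth, w1 = 756 RPM, N2 = 63 teeth
Using N1*w1 = N2*w2
w2 = N1*w1 / N2
w2 = 46*756 / 63
w2 = 34776 / 63
w2 = 552 RPM

552 RPM


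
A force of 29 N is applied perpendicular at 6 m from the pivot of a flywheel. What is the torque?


Given: F = 29 N, r = 6 m, angle = 90 deg (perpendicular)
Using tau = F * r * sin(90)
sin(90) = 1
tau = 29 * 6 * 1
tau = 174 Nm

174 Nm


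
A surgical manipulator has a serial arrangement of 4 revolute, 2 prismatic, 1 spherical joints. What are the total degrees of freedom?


Given: serial robot with 4 revolute, 2 prismatic, 1 spherical joints
DOF contribution per joint type: revolute=1, prismatic=1, spherical=3, fixed=0
DOF = 4*1 + 2*1 + 1*3
DOF = 9

9


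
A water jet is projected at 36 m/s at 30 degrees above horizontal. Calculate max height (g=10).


Given: v0 = 36 m/s, theta = 30 deg, g = 10 m/s^2
sin^2(30) = 1/4
Using H = v0^2 * sin^2(theta) / (2*g)
H = 36^2 * 1/4 / (2*10)
H = 1296 * 1/4 / 20
H = 324 / 20
H = 81/5 m

81/5 m


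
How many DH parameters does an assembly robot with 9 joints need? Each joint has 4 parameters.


Given: 9 joints, 4 DH parameters per joint (d, theta, a, alpha)
Total DH parameters = number_of_joints * 4
Total = 9 * 4
Total = 36

36


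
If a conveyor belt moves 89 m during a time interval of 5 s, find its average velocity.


Given: distance d = 89 m, time t = 5 s
Using v = d / t
v = 89 / 5
v = 89/5 m/s

89/5 m/s


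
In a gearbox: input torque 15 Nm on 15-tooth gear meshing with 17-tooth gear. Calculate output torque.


Given: N1 = 15, N2 = 17, T1 = 15 Nm
Using T2/T1 = N2/N1
T2 = T1 * N2 / N1
T2 = 15 * 17 / 15
T2 = 255 / 15
T2 = 17 Nm

17 Nm


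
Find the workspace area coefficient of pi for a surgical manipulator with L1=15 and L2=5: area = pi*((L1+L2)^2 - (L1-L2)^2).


Given: L1 = 15, L2 = 5
(L1+L2)^2 = (20)^2 = 400
(L1-L2)^2 = (10)^2 = 100
Difference = 400 - 100 = 300
This equals 4*L1*L2 = 4*15*5 = 300
Workspace area = 300*pi

300


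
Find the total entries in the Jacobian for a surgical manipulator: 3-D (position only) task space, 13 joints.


Given: task space dimension = 3, joints = 13
Jacobian is a 3 x 13 matrix
Total entries = rows * columns
Total = 3 * 13
Total = 39

39


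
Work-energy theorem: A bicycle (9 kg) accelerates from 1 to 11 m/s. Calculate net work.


Given: m = 9 kg, v0 = 1 m/s, v = 11 m/s
Using W = (1/2)*m*(v^2 - v0^2)
v^2 = 11^2 = 121
v0^2 = 1^2 = 1
v^2 - v0^2 = 121 - 1 = 120
W = (1/2)*9*120 = 540 J

540 J


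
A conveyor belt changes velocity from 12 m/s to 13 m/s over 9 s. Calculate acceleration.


Given: initial velocity v0 = 12 m/s, final velocity v = 13 m/s, time t = 9 s
Using a = (v - v0) / t
a = (13 - 12) / 9
a = 1 / 9
a = 1/9 m/s^2

1/9 m/s^2


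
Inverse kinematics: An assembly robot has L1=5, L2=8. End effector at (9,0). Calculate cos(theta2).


Given: L1 = 5, L2 = 8, target (x, y) = (9, 0)
Using cos(theta2) = (x^2 + y^2 - L1^2 - L2^2) / (2*L1*L2)
x^2 + y^2 = 9^2 + 0 = 81
L1^2 + L2^2 = 25 + 64 = 89
Numerator = 81 - 89 = -8
Denominator = 2*5*8 = 80
cos(theta2) = -8/80 = -1/10

-1/10


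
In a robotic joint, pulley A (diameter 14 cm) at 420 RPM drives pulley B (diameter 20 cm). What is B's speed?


Given: D1 = 14 cm, w1 = 420 RPM, D2 = 20 cm
Using D1*w1 = D2*w2
w2 = D1*w1 / D2
w2 = 14*420 / 20
w2 = 5880 / 20
w2 = 294 RPM

294 RPM


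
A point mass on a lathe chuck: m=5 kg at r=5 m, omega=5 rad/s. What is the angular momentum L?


Given: m = 5 kg, r = 5 m, omega = 5 rad/s
For a point mass: I = m*r^2
I = 5*5^2 = 5*25 = 125
L = I*omega = 125*5
L = 625 kg*m^2/s

625 kg*m^2/s


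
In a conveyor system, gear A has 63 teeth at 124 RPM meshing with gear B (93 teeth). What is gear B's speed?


Given: N1 = 63 teeth, w1 = 124 RPM, N2 = 93 teeth
Using N1*w1 = N2*w2
w2 = N1*w1 / N2
w2 = 63*124 / 93
w2 = 7812 / 93
w2 = 84 RPM

84 RPM


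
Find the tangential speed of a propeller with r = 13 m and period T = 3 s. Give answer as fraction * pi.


Given: radius r = 13 m, period T = 3 s
Using v = 2*pi*r / T
v = 2*pi*13 / 3
v = 26*pi / 3
v = 26/3*pi m/s

26/3*pi m/s


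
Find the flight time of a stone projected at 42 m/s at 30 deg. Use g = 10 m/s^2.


Given: v0 = 42 m/s, theta = 30 deg, g = 10 m/s^2
sin(30) = 1/2
Using T = 2*v0*sin(theta) / g
T = 2*42*1/2 / 10
T = 42 / 10
T = 21/5 s

21/5 s


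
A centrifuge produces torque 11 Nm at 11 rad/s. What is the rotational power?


Given: tau = 11 Nm, omega = 11 rad/s
Using P = tau * omega
P = 11 * 11
P = 121 W

121 W


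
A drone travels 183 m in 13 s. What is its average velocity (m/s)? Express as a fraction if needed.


Given: distance d = 183 m, time t = 13 s
Using v = d / t
v = 183 / 13
v = 183/13 m/s

183/13 m/s


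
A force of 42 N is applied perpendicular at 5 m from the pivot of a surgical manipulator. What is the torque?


Given: F = 42 N, r = 5 m, angle = 90 deg (perpendicular)
Using tau = F * r * sin(90)
sin(90) = 1
tau = 42 * 5 * 1
tau = 210 Nm

210 Nm


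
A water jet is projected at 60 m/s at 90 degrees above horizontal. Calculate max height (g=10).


Given: v0 = 60 m/s, theta = 90 deg, g = 10 m/s^2
sin^2(90) = 1
Using H = v0^2 * sin^2(theta) / (2*g)
H = 60^2 * 1 / (2*10)
H = 3600 * 1 / 20
H = 3600 / 20
H = 180 m

180 m


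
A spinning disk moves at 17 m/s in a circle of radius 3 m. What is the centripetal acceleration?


Given: v = 17 m/s, r = 3 m
Using a_c = v^2 / r
a_c = 17^2 / 3
a_c = 289 / 3
a_c = 289/3 m/s^2

289/3 m/s^2


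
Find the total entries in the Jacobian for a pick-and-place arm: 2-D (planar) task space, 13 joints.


Given: task space dimension = 2, joints = 13
Jacobian is a 2 x 13 matrix
Total entries = rows * columns
Total = 2 * 13
Total = 26

26


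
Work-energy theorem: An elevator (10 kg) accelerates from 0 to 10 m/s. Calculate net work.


Given: m = 10 kg, v0 = 0 m/s, v = 10 m/s
Using W = (1/2)*m*(v^2 - v0^2)
v^2 = 10^2 = 100
v0^2 = 0^2 = 0
v^2 - v0^2 = 100 - 0 = 100
W = (1/2)*10*100 = 500 J

500 J


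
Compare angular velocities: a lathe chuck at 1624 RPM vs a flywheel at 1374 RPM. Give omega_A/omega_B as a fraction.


Given: RPM_A = 1624, RPM_B = 1374
omega = 2*pi*RPM/60, so omega_A/omega_B = RPM_A / RPM_B
omega_A/omega_B = 1624 / 1374
omega_A/omega_B = 812/687

812/687


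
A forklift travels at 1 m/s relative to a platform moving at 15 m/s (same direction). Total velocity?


Given: object velocity = 1 m/s, platform velocity = 15 m/s (same direction)
Using classical velocity addition: v_total = v_object + v_platform
v_total = 1 + 15
v_total = 16 m/s

16 m/s


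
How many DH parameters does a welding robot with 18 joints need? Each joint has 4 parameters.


Given: 18 joints, 4 DH parameters per joint (d, theta, a, alpha)
Total DH parameters = number_of_joints * 4
Total = 18 * 4
Total = 72

72


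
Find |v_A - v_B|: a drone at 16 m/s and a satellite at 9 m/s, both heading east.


Given: v_A = 16 m/s east, v_B = 9 m/s east
Both move in the same direction; relative speed = |v_A - v_B|
|16 - 9| = |7|
= 7 m/s

7 m/s


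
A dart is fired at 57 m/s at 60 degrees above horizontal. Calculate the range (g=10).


Given: v0 = 57 m/s, theta = 60 deg, g = 10 m/s^2
sin(2*60) = sin(120) = sqrt(3)/2
Using R = v0^2 * sin(2*theta) / g
R = 57^2 * (sqrt(3)/2) / 10
R = 3249 * sqrt(3) / 20
R = 3249/20*sqrt(3) m

3249/20*sqrt(3) m


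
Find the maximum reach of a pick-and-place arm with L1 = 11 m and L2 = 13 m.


Given: L1 = 11 m, L2 = 13 m
For a 2-link planar arm, max reach = L1 + L2 (fully extended)
Max reach = 11 + 13
Max reach = 24 m

24 m


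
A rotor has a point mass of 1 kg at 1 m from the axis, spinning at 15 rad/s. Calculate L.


Given: m = 1 kg, r = 1 m, omega = 15 rad/s
For a point mass: I = m*r^2
I = 1*1^2 = 1*1 = 1
L = I*omega = 1*15
L = 15 kg*m^2/s

15 kg*m^2/s


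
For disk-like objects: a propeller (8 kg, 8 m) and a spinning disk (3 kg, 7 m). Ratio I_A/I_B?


Given: M1=8 kg, R1=8 m, M2=3 kg, R2=7 m
For a disk: I = (1/2)*M*R^2, so I_A/I_B = (M1*R1^2)/(M2*R2^2)
M1*R1^2 = 8*64 = 512
M2*R2^2 = 3*49 = 147
I_A/I_B = 512/147 = 512/147

512/147


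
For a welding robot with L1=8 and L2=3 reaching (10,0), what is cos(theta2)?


Given: L1 = 8, L2 = 3, target (x, y) = (10, 0)
Using cos(theta2) = (x^2 + y^2 - L1^2 - L2^2) / (2*L1*L2)
x^2 + y^2 = 10^2 + 0 = 100
L1^2 + L2^2 = 64 + 9 = 73
Numerator = 100 - 73 = 27
Denominator = 2*8*3 = 48
cos(theta2) = 27/48 = 9/16

9/16


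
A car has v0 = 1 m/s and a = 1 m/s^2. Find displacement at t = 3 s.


Given: v0 = 1 m/s, a = 1 m/s^2, t = 3 s
Using s = v0*t + (1/2)*a*t^2
s = 1*3 + (1/2)*1*3^2
s = 3 + (1/2)*9
s = 3 + 9/2
s = 15/2

15/2 m


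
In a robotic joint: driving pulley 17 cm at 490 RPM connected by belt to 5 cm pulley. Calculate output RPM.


Given: D1 = 17 cm, w1 = 490 RPM, D2 = 5 cm
Using D1*w1 = D2*w2
w2 = D1*w1 / D2
w2 = 17*490 / 5
w2 = 8330 / 5
w2 = 1666 RPM

1666 RPM


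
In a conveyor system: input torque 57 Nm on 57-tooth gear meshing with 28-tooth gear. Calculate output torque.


Given: N1 = 57, N2 = 28, T1 = 57 Nm
Using T2/T1 = N2/N1
T2 = T1 * N2 / N1
T2 = 57 * 28 / 57
T2 = 1596 / 57
T2 = 28 Nm

28 Nm


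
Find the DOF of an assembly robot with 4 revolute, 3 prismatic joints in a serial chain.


Given: serial robot with 4 revolute, 3 prismatic joints
DOF contribution per joint type: revolute=1, prismatic=1, spherical=3, fixed=0
DOF = 4*1 + 3*1
DOF = 7

7


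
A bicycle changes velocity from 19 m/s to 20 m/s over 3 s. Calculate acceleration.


Given: initial velocity v0 = 19 m/s, final velocity v = 20 m/s, time t = 3 s
Using a = (v - v0) / t
a = (20 - 19) / 3
a = 1 / 3
a = 1/3 m/s^2

1/3 m/s^2


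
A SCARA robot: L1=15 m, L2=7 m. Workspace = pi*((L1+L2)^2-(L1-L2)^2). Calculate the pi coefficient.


Given: L1 = 15, L2 = 7
(L1+L2)^2 = (22)^2 = 484
(L1-L2)^2 = (8)^2 = 64
Difference = 484 - 64 = 420
This equals 4*L1*L2 = 4*15*7 = 420
Workspace area = 420*pi

420


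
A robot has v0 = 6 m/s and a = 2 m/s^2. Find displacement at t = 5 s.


Given: v0 = 6 m/s, a = 2 m/s^2, t = 5 s
Using s = v0*t + (1/2)*a*t^2
s = 6*5 + (1/2)*2*5^2
s = 30 + (1/2)*50
s = 30 + 25
s = 55

55 m


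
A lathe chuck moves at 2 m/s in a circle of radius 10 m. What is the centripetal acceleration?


Given: v = 2 m/s, r = 10 m
Using a_c = v^2 / r
a_c = 2^2 / 10
a_c = 4 / 10
a_c = 2/5 m/s^2

2/5 m/s^2


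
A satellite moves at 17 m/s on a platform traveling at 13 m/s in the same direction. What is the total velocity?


Given: object velocity = 17 m/s, platform velocity = 13 m/s (same direction)
Using classical velocity addition: v_total = v_object + v_platform
v_total = 17 + 13
v_total = 30 m/s

30 m/s


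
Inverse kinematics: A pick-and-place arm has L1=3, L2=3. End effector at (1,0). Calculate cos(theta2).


Given: L1 = 3, L2 = 3, target (x, y) = (1, 0)
Using cos(theta2) = (x^2 + y^2 - L1^2 - L2^2) / (2*L1*L2)
x^2 + y^2 = 1^2 + 0 = 1
L1^2 + L2^2 = 9 + 9 = 18
Numerator = 1 - 18 = -17
Denominator = 2*3*3 = 18
cos(theta2) = -17/18 = -17/18

-17/18


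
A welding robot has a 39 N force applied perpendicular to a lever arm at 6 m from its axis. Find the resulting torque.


Given: F = 39 N, r = 6 m, angle = 90 deg (perpendicular)
Using tau = F * r * sin(90)
sin(90) = 1
tau = 39 * 6 * 1
tau = 234 Nm

234 Nm


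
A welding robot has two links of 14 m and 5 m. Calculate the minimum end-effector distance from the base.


Given: L1 = 14 m, L2 = 5 m
For a 2-link planar arm, min reach = |L1 - L2| (second link folded back)
Min reach = |14 - 5|
Min reach = 9 m

9 m


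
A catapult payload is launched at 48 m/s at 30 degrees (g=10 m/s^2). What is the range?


Given: v0 = 48 m/s, theta = 30 deg, g = 10 m/s^2
sin(2*30) = sin(60) = sqrt(3)/2
Using R = v0^2 * sin(2*theta) / g
R = 48^2 * (sqrt(3)/2) / 10
R = 2304 * sqrt(3) / 20
R = 576/5*sqrt(3) m

576/5*sqrt(3) m


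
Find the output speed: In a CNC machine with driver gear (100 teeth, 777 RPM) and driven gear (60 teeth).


Given: N1 = 100 teeth, w1 = 777 RPM, N2 = 60 teeth
Using N1*w1 = N2*w2
w2 = N1*w1 / N2
w2 = 100*777 / 60
w2 = 77700 / 60
w2 = 1295 RPM

1295 RPM


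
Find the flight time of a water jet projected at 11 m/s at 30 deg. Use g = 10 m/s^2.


Given: v0 = 11 m/s, theta = 30 deg, g = 10 m/s^2
sin(30) = 1/2
Using T = 2*v0*sin(theta) / g
T = 2*11*1/2 / 10
T = 11 / 10
T = 11/10 s

11/10 s


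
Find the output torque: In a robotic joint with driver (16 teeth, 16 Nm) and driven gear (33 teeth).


Given: N1 = 16, N2 = 33, T1 = 16 Nm
Using T2/T1 = N2/N1
T2 = T1 * N2 / N1
T2 = 16 * 33 / 16
T2 = 528 / 16
T2 = 33 Nm

33 Nm


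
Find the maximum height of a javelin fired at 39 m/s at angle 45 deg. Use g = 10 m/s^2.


Given: v0 = 39 m/s, theta = 45 deg, g = 10 m/s^2
sin^2(45) = 1/2
Using H = v0^2 * sin^2(theta) / (2*g)
H = 39^2 * 1/2 / (2*10)
H = 1521 * 1/2 / 20
H = 1521/2 / 20
H = 1521/40 m

1521/40 m


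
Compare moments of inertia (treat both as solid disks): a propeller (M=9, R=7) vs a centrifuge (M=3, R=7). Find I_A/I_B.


Given: M1=9 kg, R1=7 m, M2=3 kg, R2=7 m
For a disk: I = (1/2)*M*R^2, so I_A/I_B = (M1*R1^2)/(M2*R2^2)
M1*R1^2 = 9*49 = 441
M2*R2^2 = 3*49 = 147
I_A/I_B = 441/147 = 3

3


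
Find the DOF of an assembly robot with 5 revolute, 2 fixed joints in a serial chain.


Given: serial robot with 5 revolute, 2 fixed joints
DOF contribution per joint type: revolute=1, prismatic=1, spherical=3, fixed=0
DOF = 5*1 + 2*0
DOF = 5

5


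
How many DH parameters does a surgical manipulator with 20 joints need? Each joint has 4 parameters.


Given: 20 joints, 4 DH parameters per joint (d, theta, a, alpha)
Total DH parameters = number_of_joints * 4
Total = 20 * 4
Total = 80

80


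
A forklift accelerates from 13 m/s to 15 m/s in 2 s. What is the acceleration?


Given: initial velocity v0 = 13 m/s, final velocity v = 15 m/s, time t = 2 s
Using a = (v - v0) / t
a = (15 - 13) / 2
a = 2 / 2
a = 1 m/s^2

1 m/s^2


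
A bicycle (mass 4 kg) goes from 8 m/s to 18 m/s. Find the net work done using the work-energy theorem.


Given: m = 4 kg, v0 = 8 m/s, v = 18 m/s
Using W = (1/2)*m*(v^2 - v0^2)
v^2 = 18^2 = 324
v0^2 = 8^2 = 64
v^2 - v0^2 = 324 - 64 = 260
W = (1/2)*4*260 = 520 J

520 J


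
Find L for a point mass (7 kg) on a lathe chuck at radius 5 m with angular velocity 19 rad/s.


Given: m = 7 kg, r = 5 m, omega = 19 rad/s
For a point mass: I = m*r^2
I = 7*5^2 = 7*25 = 175
L = I*omega = 175*19
L = 3325 kg*m^2/s

3325 kg*m^2/s


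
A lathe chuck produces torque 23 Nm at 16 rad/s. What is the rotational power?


Given: tau = 23 Nm, omega = 16 rad/s
Using P = tau * omega
P = 23 * 16
P = 368 W

368 W


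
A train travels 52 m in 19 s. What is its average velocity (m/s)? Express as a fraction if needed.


Given: distance d = 52 m, time t = 19 s
Using v = d / t
v = 52 / 19
v = 52/19 m/s

52/19 m/s


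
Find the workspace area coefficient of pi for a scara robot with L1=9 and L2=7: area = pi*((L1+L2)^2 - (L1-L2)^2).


Given: L1 = 9, L2 = 7
(L1+L2)^2 = (16)^2 = 256
(L1-L2)^2 = (2)^2 = 4
Difference = 256 - 4 = 252
This equals 4*L1*L2 = 4*9*7 = 252
Workspace area = 252*pi

252


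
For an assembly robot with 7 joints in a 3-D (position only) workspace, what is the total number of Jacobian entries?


Given: task space dimension = 3, joints = 7
Jacobian is a 3 x 7 matrix
Total entries = rows * columns
Total = 3 * 7
Total = 21

21


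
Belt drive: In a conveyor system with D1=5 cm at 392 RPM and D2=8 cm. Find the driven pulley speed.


Given: D1 = 5 cm, w1 = 392 RPM, D2 = 8 cm
Using D1*w1 = D2*w2
w2 = D1*w1 / D2
w2 = 5*392 / 8
w2 = 1960 / 8
w2 = 245 RPM

245 RPM


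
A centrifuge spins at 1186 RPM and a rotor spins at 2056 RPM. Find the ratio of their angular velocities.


Given: RPM_A = 1186, RPM_B = 2056
omega = 2*pi*RPM/60, so omega_A/omega_B = RPM_A / RPM_B
omega_A/omega_B = 1186 / 2056
omega_A/omega_B = 593/1028

593/1028


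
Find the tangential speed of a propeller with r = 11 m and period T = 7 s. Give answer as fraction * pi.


Given: radius r = 11 m, period T = 7 s
Using v = 2*pi*r / T
v = 2*pi*11 / 7
v = 22*pi / 7
v = 22/7*pi m/s

22/7*pi m/s


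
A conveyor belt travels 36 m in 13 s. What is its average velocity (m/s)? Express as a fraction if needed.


Given: distance d = 36 m, time t = 13 s
Using v = d / t
v = 36 / 13
v = 36/13 m/s

36/13 m/s


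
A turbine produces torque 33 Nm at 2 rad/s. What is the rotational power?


Given: tau = 33 Nm, omega = 2 rad/s
Using P = tau * omega
P = 33 * 2
P = 66 W

66 W


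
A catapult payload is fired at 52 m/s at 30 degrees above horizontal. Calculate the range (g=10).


Given: v0 = 52 m/s, theta = 30 deg, g = 10 m/s^2
sin(2*30) = sin(60) = sqrt(3)/2
Using R = v0^2 * sin(2*theta) / g
R = 52^2 * (sqrt(3)/2) / 10
R = 2704 * sqrt(3) / 20
R = 676/5*sqrt(3) m

676/5*sqrt(3) m


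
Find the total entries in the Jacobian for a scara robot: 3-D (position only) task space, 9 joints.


Given: task space dimension = 3, joints = 9
Jacobian is a 3 x 9 matrix
Total entries = rows * columns
Total = 3 * 9
Total = 27

27


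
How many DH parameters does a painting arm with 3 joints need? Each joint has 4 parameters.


Given: 3 joints, 4 DH parameters per joint (d, theta, a, alpha)
Total DH parameters = number_of_joints * 4
Total = 3 * 4
Total = 12

12


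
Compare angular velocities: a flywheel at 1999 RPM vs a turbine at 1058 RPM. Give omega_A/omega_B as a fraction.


Given: RPM_A = 1999, RPM_B = 1058
omega = 2*pi*RPM/60, so omega_A/omega_B = RPM_A / RPM_B
omega_A/omega_B = 1999 / 1058
omega_A/omega_B = 1999/1058

1999/1058


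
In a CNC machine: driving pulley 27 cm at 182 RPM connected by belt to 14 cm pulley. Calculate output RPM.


Given: D1 = 27 cm, w1 = 182 RPM, D2 = 14 cm
Using D1*w1 = D2*w2
w2 = D1*w1 / D2
w2 = 27*182 / 14
w2 = 4914 / 14
w2 = 351 RPM

351 RPM


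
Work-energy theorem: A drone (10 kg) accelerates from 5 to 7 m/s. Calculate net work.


Given: m = 10 kg, v0 = 5 m/s, v = 7 m/s
Using W = (1/2)*m*(v^2 - v0^2)
v^2 = 7^2 = 49
v0^2 = 5^2 = 25
v^2 - v0^2 = 49 - 25 = 24
W = (1/2)*10*24 = 120 J

120 J


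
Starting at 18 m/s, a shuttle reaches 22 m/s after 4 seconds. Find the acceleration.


Given: initial velocity v0 = 18 m/s, final velocity v = 22 m/s, time t = 4 s
Using a = (v - v0) / t
a = (22 - 18) / 4
a = 4 / 4
a = 1 m/s^2

1 m/s^2


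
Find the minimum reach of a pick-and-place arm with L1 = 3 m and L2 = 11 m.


Given: L1 = 3 m, L2 = 11 m
For a 2-link planar arm, min reach = |L1 - L2| (second link folded back)
Min reach = |3 - 11|
Min reach = 8 m

8 m


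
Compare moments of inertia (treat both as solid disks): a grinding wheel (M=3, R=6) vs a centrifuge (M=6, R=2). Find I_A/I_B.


Given: M1=3 kg, R1=6 m, M2=6 kg, R2=2 m
For a disk: I = (1/2)*M*R^2, so I_A/I_B = (M1*R1^2)/(M2*R2^2)
M1*R1^2 = 3*36 = 108
M2*R2^2 = 6*4 = 24
I_A/I_B = 108/24 = 9/2

9/2


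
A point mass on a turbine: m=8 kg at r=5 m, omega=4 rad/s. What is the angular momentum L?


Given: m = 8 kg, r = 5 m, omega = 4 rad/s
For a point mass: I = m*r^2
I = 8*5^2 = 8*25 = 200
L = I*omega = 200*4
L = 800 kg*m^2/s

800 kg*m^2/s


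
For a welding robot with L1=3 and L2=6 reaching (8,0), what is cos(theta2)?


Given: L1 = 3, L2 = 6, target (x, y) = (8, 0)
Using cos(theta2) = (x^2 + y^2 - L1^2 - L2^2) / (2*L1*L2)
x^2 + y^2 = 8^2 + 0 = 64
L1^2 + L2^2 = 9 + 36 = 45
Numerator = 64 - 45 = 19
Denominator = 2*3*6 = 36
cos(theta2) = 19/36 = 19/36

19/36


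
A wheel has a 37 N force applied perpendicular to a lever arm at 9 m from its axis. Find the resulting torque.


Given: F = 37 N, r = 9 m, angle = 90 deg (perpendicular)
Using tau = F * r * sin(90)
sin(90) = 1
tau = 37 * 9 * 1
tau = 333 Nm

333 Nm


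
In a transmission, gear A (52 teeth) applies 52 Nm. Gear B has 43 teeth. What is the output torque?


Given: N1 = 52, N2 = 43, T1 = 52 Nm
Using T2/T1 = N2/N1
T2 = T1 * N2 / N1
T2 = 52 * 43 / 52
T2 = 2236 / 52
T2 = 43 Nm

43 Nm


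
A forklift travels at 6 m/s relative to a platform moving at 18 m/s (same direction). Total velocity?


Given: object velocity = 6 m/s, platform velocity = 18 m/s (same direction)
Using classical velocity addition: v_total = v_object + v_platform
v_total = 6 + 18
v_total = 24 m/s

24 m/s


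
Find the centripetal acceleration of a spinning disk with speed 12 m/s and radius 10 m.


Given: v = 12 m/s, r = 10 m
Using a_c = v^2 / r
a_c = 12^2 / 10
a_c = 144 / 10
a_c = 72/5 m/s^2

72/5 m/s^2


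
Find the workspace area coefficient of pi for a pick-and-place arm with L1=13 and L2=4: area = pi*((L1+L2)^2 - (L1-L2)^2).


Given: L1 = 13, L2 = 4
(L1+L2)^2 = (17)^2 = 289
(L1-L2)^2 = (9)^2 = 81
Difference = 289 - 81 = 208
This equals 4*L1*L2 = 4*13*4 = 208
Workspace area = 208*pi

208


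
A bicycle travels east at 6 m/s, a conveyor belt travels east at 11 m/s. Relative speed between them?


Given: v_A = 6 m/s east, v_B = 11 m/s east
Both move in the same direction; relative speed = |v_A - v_B|
|6 - 11| = |-5|
= 5 m/s

5 m/s


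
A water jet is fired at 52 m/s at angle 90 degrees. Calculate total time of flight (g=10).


Given: v0 = 52 m/s, theta = 90 deg, g = 10 m/s^2
sin(90) = 1
Using T = 2*v0*sin(theta) / g
T = 2*52*1 / 10
T = 104 / 10
T = 52/5 s

52/5 s


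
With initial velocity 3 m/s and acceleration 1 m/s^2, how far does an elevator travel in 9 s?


Given: v0 = 3 m/s, a = 1 m/s^2, t = 9 s
Using s = v0*t + (1/2)*a*t^2
s = 3*9 + (1/2)*1*9^2
s = 27 + (1/2)*81
s = 27 + 81/2
s = 135/2

135/2 m


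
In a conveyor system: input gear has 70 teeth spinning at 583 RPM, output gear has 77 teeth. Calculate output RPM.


Given: N1 = 70 teeth, w1 = 583 RPM, N2 = 77 teeth
Using N1*w1 = N2*w2
w2 = N1*w1 / N2
w2 = 70*583 / 77
w2 = 40810 / 77
w2 = 530 RPM

530 RPM


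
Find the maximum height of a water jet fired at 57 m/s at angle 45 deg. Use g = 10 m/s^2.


Given: v0 = 57 m/s, theta = 45 deg, g = 10 m/s^2
sin^2(45) = 1/2
Using H = v0^2 * sin^2(theta) / (2*g)
H = 57^2 * 1/2 / (2*10)
H = 3249 * 1/2 / 20
H = 3249/2 / 20
H = 3249/40 m

3249/40 m


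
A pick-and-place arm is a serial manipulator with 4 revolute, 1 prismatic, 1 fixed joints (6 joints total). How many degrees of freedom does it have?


Given: serial robot with 4 revolute, 1 prismatic, 1 fixed joints
DOF contribution per joint type: revolute=1, prismatic=1, spherical=3, fixed=0
DOF = 4*1 + 1*1 + 1*0
DOF = 5

5


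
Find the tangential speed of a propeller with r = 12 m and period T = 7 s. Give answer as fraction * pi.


Given: radius r = 12 m, period T = 7 s
Using v = 2*pi*r / T
v = 2*pi*12 / 7
v = 24*pi / 7
v = 24/7*pi m/s

24/7*pi m/s


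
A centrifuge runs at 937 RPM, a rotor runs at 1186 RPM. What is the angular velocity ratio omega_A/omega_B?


Given: RPM_A = 937, RPM_B = 1186
omega = 2*pi*RPM/60, so omega_A/omega_B = RPM_A / RPM_B
omega_A/omega_B = 937 / 1186
omega_A/omega_B = 937/1186

937/1186


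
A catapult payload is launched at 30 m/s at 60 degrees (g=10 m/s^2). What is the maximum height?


Given: v0 = 30 m/s, theta = 60 deg, g = 10 m/s^2
sin^2(60) = 3/4
Using H = v0^2 * sin^2(theta) / (2*g)
H = 30^2 * 3/4 / (2*10)
H = 900 * 3/4 / 20
H = 675 / 20
H = 135/4 m

135/4 m


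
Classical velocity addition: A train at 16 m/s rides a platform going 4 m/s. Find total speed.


Given: object velocity = 16 m/s, platform velocity = 4 m/s (same direction)
Using classical velocity addition: v_total = v_object + v_platform
v_total = 16 + 4
v_total = 20 m/s

20 m/s


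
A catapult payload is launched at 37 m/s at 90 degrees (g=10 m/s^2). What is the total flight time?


Given: v0 = 37 m/s, theta = 90 deg, g = 10 m/s^2
sin(90) = 1
Using T = 2*v0*sin(theta) / g
T = 2*37*1 / 10
T = 74 / 10
T = 37/5 s

37/5 s


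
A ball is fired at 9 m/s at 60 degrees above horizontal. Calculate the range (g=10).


Given: v0 = 9 m/s, theta = 60 deg, g = 10 m/s^2
sin(2*60) = sin(120) = sqrt(3)/2
Using R = v0^2 * sin(2*theta) / g
R = 9^2 * (sqrt(3)/2) / 10
R = 81 * sqrt(3) / 20
R = 81/20*sqrt(3) m

81/20*sqrt(3) m


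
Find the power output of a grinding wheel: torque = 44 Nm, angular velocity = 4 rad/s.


Given: tau = 44 Nm, omega = 4 rad/s
Using P = tau * omega
P = 44 * 4
P = 176 W

176 W


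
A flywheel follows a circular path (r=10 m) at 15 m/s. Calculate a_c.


Given: v = 15 m/s, r = 10 m
Using a_c = v^2 / r
a_c = 15^2 / 10
a_c = 225 / 10
a_c = 45/2 m/s^2

45/2 m/s^2


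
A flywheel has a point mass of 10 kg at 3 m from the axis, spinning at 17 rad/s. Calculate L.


Given: m = 10 kg, r = 3 m, omega = 17 rad/s
For a point mass: I = m*r^2
I = 10*3^2 = 10*9 = 90
L = I*omega = 90*17
L = 1530 kg*m^2/s

1530 kg*m^2/s


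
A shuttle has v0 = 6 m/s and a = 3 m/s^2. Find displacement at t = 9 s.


Given: v0 = 6 m/s, a = 3 m/s^2, t = 9 s
Using s = v0*t + (1/2)*a*t^2
s = 6*9 + (1/2)*3*9^2
s = 54 + (1/2)*243
s = 54 + 243/2
s = 351/2

351/2 m


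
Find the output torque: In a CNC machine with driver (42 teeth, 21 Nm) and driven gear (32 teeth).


Given: N1 = 42, N2 = 32, T1 = 21 Nm
Using T2/T1 = N2/N1
T2 = T1 * N2 / N1
T2 = 21 * 32 / 42
T2 = 672 / 42
T2 = 16 Nm

16 Nm


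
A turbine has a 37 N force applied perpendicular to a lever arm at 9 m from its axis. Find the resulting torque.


Given: F = 37 N, r = 9 m, angle = 90 deg (perpendicular)
Using tau = F * r * sin(90)
sin(90) = 1
tau = 37 * 9 * 1
tau = 333 Nm

333 Nm


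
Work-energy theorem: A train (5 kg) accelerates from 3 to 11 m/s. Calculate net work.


Given: m = 5 kg, v0 = 3 m/s, v = 11 m/s
Using W = (1/2)*m*(v^2 - v0^2)
v^2 = 11^2 = 121
v0^2 = 3^2 = 9
v^2 - v0^2 = 121 - 9 = 112
W = (1/2)*5*112 = 280 J

280 J
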